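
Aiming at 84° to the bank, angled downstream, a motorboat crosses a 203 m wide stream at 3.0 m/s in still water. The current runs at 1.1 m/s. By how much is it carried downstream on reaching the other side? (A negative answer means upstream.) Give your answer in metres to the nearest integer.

96 m

Perpendicular speed = 2.984 m/s; crossing time = 203 / 2.984 = 68.039 s.
Net downstream speed = 1.414 m/s.
Drift = 1.414 × 68.039 = 96.179 m (downstream).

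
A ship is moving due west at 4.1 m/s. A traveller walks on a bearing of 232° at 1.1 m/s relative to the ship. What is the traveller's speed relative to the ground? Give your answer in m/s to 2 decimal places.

Taking east as x and north as y: ship velocity = (-4.100, 0.000) m/s; traveller velocity relative to ship = (-0.867, -0.677) m/s.
Velocity relative to ground = (-4.100, 0.000) + (-0.867, -0.677) = (-4.967, -0.677) m/s.
Speed = |(-4.967, -0.677)| = 5.013 m/s.

5.01 m/s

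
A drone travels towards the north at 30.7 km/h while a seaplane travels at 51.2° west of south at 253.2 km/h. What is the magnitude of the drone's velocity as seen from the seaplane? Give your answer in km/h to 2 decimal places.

273.49 km/h

Taking east as x and north as y: drone velocity = (0.000, 30.700) km/h; seaplane velocity = (-197.328, -158.656) km/h.
Velocity of drone relative to seaplane = (0.000, 30.700) − (-197.328, -158.656) = (197.328, 189.356) km/h.
Magnitude = |(197.328, 189.356)| = 273.485 km/h.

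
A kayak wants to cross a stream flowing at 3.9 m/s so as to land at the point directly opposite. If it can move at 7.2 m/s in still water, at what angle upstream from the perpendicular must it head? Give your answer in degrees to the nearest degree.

33°

To cancel the current, the upstream component of the kayak's velocity must equal the flow: 7.2 sin θ = 3.9.
sin θ = 3.9 / 7.2 = 0.5417.
θ = arcsin(0.5417) = 32.797°.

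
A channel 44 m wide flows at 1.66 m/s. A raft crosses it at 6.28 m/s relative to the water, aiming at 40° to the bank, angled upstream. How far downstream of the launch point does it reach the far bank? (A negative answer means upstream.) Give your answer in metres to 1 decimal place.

Perpendicular speed = 4.037 m/s; crossing time = 44 / 4.037 = 10.900 s.
Net downstream speed = -3.151 m/s.
Drift = -3.151 × 10.900 = -34.343 m (upstream).

-34.3 m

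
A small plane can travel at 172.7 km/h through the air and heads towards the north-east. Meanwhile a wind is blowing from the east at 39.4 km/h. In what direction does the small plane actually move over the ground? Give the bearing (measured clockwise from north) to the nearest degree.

Taking east as x and north as y: velocity relative to the air = (122.117, 122.117) km/h; the air relative to ground = (-39.400, 0.000) km/h.
Velocity relative to ground = (122.117, 122.117) + (-39.400, 0.000) = (82.717, 122.117) km/h.
Bearing = atan2(82.72, 122.12) = 34.11° clockwise from north.

034°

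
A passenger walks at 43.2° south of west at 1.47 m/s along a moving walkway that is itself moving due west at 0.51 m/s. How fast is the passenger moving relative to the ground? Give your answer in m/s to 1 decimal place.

1.9 m/s

Taking east as x and north as y: moving walkway velocity = (-0.510, 0.000) m/s; passenger velocity relative to moving walkway = (-1.072, -1.006) m/s.
Velocity relative to ground = (-0.510, 0.000) + (-1.072, -1.006) = (-1.582, -1.006) m/s.
Speed = |(-1.582, -1.006)| = 1.875 m/s.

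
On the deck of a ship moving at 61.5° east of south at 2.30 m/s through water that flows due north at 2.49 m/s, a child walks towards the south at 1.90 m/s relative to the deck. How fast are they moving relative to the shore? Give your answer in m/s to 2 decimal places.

In east/north components (m/s): child relative to ship = (0.000, -1.900); ship relative to water = (2.021, -1.097); water relative to ground = (0.000, 2.490).
Sum = (2.021, -0.507) m/s.
Speed = |(2.021, -0.507)| = 2.084 m/s.

2.08 m/s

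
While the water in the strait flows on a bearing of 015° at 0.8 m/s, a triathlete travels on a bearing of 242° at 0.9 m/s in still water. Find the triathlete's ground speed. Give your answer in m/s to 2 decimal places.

0.68 m/s

Taking east as x and north as y: velocity relative to the water = (-0.795, -0.423) m/s; the water relative to ground = (0.207, 0.773) m/s.
Velocity relative to ground = (-0.795, -0.423) + (0.207, 0.773) = (-0.588, 0.350) m/s.
Speed = |(-0.588, 0.350)| = 0.684 m/s.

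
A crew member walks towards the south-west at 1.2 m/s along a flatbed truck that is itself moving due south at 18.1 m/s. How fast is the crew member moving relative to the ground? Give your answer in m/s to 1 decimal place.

Taking east as x and north as y: flatbed truck velocity = (0.000, -18.100) m/s; crew member velocity relative to flatbed truck = (-0.849, -0.849) m/s.
Velocity relative to ground = (0.000, -18.100) + (-0.849, -0.849) = (-0.849, -18.949) m/s.
Speed = |(-0.849, -18.949)| = 18.968 m/s.

19.0 m/s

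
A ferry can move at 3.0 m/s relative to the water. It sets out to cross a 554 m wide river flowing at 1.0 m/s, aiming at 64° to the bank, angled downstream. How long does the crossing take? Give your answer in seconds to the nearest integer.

205 s

The component of the ferry's velocity perpendicular to the bank is 3.0 × sin 64° = 2.696 m/s.
The flow acts along the bank and has no component across it.
Time = 554 / 2.696 = 205.460 s.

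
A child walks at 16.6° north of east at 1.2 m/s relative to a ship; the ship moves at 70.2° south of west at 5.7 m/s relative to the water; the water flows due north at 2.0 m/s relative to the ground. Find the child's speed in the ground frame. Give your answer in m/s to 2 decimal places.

In east/north components (m/s): child relative to ship = (1.150, 0.343); ship relative to water = (-1.931, -5.363); water relative to ground = (0.000, 2.000).
Sum = (-0.781, -3.020) m/s.
Speed = |(-0.781, -3.020)| = 3.119 m/s.

3.12 m/s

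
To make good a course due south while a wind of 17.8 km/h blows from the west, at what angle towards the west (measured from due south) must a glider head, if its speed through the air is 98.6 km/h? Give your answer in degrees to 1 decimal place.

The wind pushes perpendicular to the desired track; the heading must have a component into the wind equal to 17.8 km/h: 98.6 sin θ = 17.8.
sin θ = 0.1805, so θ = 10.400°.

10.4°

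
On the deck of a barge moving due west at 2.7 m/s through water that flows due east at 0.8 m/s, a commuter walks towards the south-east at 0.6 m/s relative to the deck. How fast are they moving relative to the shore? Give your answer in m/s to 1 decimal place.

1.5 m/s

In east/north components (m/s): commuter relative to barge = (0.424, -0.424); barge relative to water = (-2.700, 0.000); water relative to ground = (0.800, 0.000).
Sum = (-1.476, -0.424) m/s.
Speed = |(-1.476, -0.424)| = 1.536 m/s.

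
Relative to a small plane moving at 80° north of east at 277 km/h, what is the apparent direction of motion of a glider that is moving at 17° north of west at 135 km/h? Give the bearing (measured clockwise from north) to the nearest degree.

217°

Taking east as x and north as y: glider velocity = (-129.101, 39.470) km/h; small plane velocity = (48.101, 272.792) km/h.
Velocity of glider relative to small plane = (-129.101, 39.470) − (48.101, 272.792) = (-177.202, -233.322) km/h.
Bearing = atan2(-177.20, -233.32) = 217.22° clockwise from north.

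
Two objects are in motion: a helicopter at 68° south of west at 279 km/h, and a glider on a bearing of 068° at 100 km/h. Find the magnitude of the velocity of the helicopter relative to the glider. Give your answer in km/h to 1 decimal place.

355.8 km/h

Taking east as x and north as y: helicopter velocity = (-104.515, -258.684) km/h; glider velocity = (92.718, 37.461) km/h.
Velocity of helicopter relative to glider = (-104.515, -258.684) − (92.718, 37.461) = (-197.234, -296.145) km/h.
Magnitude = |(-197.234, -296.145)| = 355.813 km/h.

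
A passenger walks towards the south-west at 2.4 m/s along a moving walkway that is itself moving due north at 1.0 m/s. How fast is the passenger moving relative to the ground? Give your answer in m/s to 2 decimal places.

Taking east as x and north as y: moving walkway velocity = (0.000, 1.000) m/s; passenger velocity relative to moving walkway = (-1.697, -1.697) m/s.
Velocity relative to ground = (0.000, 1.000) + (-1.697, -1.697) = (-1.697, -0.697) m/s.
Speed = |(-1.697, -0.697)| = 1.835 m/s.

1.83 m/s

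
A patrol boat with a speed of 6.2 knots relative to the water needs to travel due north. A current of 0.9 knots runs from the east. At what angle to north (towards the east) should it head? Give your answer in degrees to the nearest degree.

The current pushes perpendicular to the desired track; the heading must have a component into the current equal to 0.9 knots: 6.2 sin θ = 0.9.
sin θ = 0.1452, so θ = 8.347°.

8°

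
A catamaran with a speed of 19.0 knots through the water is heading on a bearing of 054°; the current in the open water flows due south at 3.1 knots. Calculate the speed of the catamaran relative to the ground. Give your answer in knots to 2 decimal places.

Taking east as x and north as y: velocity relative to the water = (15.371, 11.168) knots; the water relative to ground = (0.000, -3.100) knots.
Velocity relative to ground = (15.371, 11.168) + (0.000, -3.100) = (15.371, 8.068) knots.
Speed = |(15.371, 8.068)| = 17.360 knots.

17.36 knots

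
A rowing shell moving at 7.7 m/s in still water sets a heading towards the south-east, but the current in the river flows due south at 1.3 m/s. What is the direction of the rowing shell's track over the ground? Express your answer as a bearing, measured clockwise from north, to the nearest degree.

141°

Taking east as x and north as y: velocity relative to the water = (5.445, -5.445) m/s; the water relative to ground = (0.000, -1.300) m/s.
Velocity relative to ground = (5.445, -5.445) + (0.000, -1.300) = (5.445, -6.745) m/s.
Bearing = atan2(5.44, -6.74) = 141.09° clockwise from north.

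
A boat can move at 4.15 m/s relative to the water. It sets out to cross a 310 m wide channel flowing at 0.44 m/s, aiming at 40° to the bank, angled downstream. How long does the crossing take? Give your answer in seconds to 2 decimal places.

The component of the boat's velocity perpendicular to the bank is 4.15 × sin 40° = 2.668 m/s.
The flow acts along the bank and has no component across it.
Time = 310 / 2.668 = 116.211 s.

116.21 s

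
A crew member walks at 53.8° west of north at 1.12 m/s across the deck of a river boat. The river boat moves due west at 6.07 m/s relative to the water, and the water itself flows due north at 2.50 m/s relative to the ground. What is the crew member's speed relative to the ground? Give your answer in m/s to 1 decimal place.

In east/north components (m/s): crew member relative to river boat = (-0.904, 0.661); river boat relative to water = (-6.070, 0.000); water relative to ground = (0.000, 2.500).
Sum = (-6.974, 3.161) m/s.
Speed = |(-6.974, 3.161)| = 7.657 m/s.

7.7 m/s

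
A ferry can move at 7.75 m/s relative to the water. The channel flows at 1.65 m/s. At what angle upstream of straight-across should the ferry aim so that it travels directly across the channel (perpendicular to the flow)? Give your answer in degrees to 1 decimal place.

To cancel the current, the upstream component of the ferry's velocity must equal the flow: 7.75 sin θ = 1.65.
sin θ = 1.65 / 7.75 = 0.2129.
θ = arcsin(0.2129) = 12.293°.

12.3°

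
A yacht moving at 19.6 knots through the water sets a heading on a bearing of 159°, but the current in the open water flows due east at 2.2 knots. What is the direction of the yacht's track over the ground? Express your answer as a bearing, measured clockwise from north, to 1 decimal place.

Taking east as x and north as y: velocity relative to the water = (7.024, -18.298) knots; the water relative to ground = (2.200, 0.000) knots.
Velocity relative to ground = (7.024, -18.298) + (2.200, 0.000) = (9.224, -18.298) knots.
Bearing = atan2(9.22, -18.30) = 153.25° clockwise from north.

153.2°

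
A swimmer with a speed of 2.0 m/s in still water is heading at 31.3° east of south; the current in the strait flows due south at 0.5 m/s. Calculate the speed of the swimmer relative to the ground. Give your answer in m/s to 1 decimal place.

Taking east as x and north as y: velocity relative to the water = (1.039, -1.709) m/s; the water relative to ground = (0.000, -0.500) m/s.
Velocity relative to ground = (1.039, -1.709) + (0.000, -0.500) = (1.039, -2.209) m/s.
Speed = |(1.039, -2.209)| = 2.441 m/s.

2.4 m/s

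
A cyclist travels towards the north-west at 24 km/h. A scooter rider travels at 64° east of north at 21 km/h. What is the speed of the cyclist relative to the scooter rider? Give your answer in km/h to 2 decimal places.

Taking east as x and north as y: cyclist velocity = (-16.971, 16.971) km/h; scooter rider velocity = (18.875, 9.206) km/h.
Velocity of cyclist relative to scooter rider = (-16.971, 16.971) − (18.875, 9.206) = (-35.845, 7.765) km/h.
Magnitude = |(-35.845, 7.765)| = 36.677 km/h.

36.68 km/h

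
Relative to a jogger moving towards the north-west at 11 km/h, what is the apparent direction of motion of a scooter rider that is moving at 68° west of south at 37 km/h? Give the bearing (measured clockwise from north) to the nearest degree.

Taking east as x and north as y: scooter rider velocity = (-34.306, -13.860) km/h; jogger velocity = (-7.778, 7.778) km/h.
Velocity of scooter rider relative to jogger = (-34.306, -13.860) − (-7.778, 7.778) = (-26.528, -21.639) km/h.
Bearing = atan2(-26.53, -21.64) = 230.80° clockwise from north.

231°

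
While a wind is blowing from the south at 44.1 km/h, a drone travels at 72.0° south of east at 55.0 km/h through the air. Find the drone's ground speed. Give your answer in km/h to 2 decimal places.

Taking east as x and north as y: velocity relative to the air = (16.996, -52.308) km/h; the air relative to ground = (0.000, 44.100) km/h.
Velocity relative to ground = (16.996, -52.308) + (0.000, 44.100) = (16.996, -8.208) km/h.
Speed = |(16.996, -8.208)| = 18.874 km/h.

18.87 km/h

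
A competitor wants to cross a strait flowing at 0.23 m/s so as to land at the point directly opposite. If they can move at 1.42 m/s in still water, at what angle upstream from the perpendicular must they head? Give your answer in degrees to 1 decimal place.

9.3°

To cancel the current, the upstream component of the competitor's velocity must equal the flow: 1.42 sin θ = 0.23.
sin θ = 0.23 / 1.42 = 0.1620.
θ = arcsin(0.1620) = 9.321°.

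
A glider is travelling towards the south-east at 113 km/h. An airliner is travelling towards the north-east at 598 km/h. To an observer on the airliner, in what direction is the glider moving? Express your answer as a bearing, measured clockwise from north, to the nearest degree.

214°

Taking east as x and north as y: glider velocity = (79.903, -79.903) km/h; airliner velocity = (422.850, 422.850) km/h.
Velocity of glider relative to airliner = (79.903, -79.903) − (422.850, 422.850) = (-342.947, -502.753) km/h.
Bearing = atan2(-342.95, -502.75) = 214.30° clockwise from north.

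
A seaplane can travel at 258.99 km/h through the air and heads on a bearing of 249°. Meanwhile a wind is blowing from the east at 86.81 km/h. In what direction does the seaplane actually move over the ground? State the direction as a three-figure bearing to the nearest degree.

Taking east as x and north as y: velocity relative to the air = (-241.788, -92.814) km/h; the air relative to ground = (-86.810, 0.000) km/h.
Velocity relative to ground = (-241.788, -92.814) + (-86.810, 0.000) = (-328.598, -92.814) km/h.
Bearing = atan2(-328.60, -92.81) = 254.23° clockwise from north.

254°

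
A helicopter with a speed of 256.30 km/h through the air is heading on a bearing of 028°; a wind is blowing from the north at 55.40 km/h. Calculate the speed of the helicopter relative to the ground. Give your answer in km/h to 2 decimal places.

Taking east as x and north as y: velocity relative to the air = (120.326, 226.299) km/h; the air relative to ground = (0.000, -55.400) km/h.
Velocity relative to ground = (120.326, 226.299) + (0.000, -55.400) = (120.326, 170.899) km/h.
Speed = |(120.326, 170.899)| = 209.009 km/h.

209.01 km/h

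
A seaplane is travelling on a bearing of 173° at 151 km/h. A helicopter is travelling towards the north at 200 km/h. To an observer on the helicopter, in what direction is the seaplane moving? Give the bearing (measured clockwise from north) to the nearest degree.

Taking east as x and north as y: seaplane velocity = (18.402, -149.874) km/h; helicopter velocity = (0.000, 200.000) km/h.
Velocity of seaplane relative to helicopter = (18.402, -149.874) − (0.000, 200.000) = (18.402, -349.874) km/h.
Bearing = atan2(18.40, -349.87) = 176.99° clockwise from north.

177°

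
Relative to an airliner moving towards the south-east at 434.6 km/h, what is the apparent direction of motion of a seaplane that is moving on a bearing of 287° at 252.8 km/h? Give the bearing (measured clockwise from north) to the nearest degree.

Taking east as x and north as y: seaplane velocity = (-241.754, 73.912) km/h; airliner velocity = (307.309, -307.309) km/h.
Velocity of seaplane relative to airliner = (-241.754, 73.912) − (307.309, -307.309) = (-549.062, 381.220) km/h.
Bearing = atan2(-549.06, 381.22) = 304.77° clockwise from north.

305°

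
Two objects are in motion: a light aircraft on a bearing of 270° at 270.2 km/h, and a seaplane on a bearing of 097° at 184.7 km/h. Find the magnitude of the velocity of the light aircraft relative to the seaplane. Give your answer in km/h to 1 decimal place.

Taking east as x and north as y: light aircraft velocity = (-270.200, 0.000) km/h; seaplane velocity = (183.323, -22.509) km/h.
Velocity of light aircraft relative to seaplane = (-270.200, 0.000) − (183.323, -22.509) = (-453.523, 22.509) km/h.
Magnitude = |(-453.523, 22.509)| = 454.082 km/h.

454.1 km/h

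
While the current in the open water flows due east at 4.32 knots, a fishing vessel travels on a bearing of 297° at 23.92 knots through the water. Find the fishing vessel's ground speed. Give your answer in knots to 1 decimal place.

Taking east as x and north as y: velocity relative to the water = (-21.313, 10.859) knots; the water relative to ground = (4.320, 0.000) knots.
Velocity relative to ground = (-21.313, 10.859) + (4.320, 0.000) = (-16.993, 10.859) knots.
Speed = |(-16.993, 10.859)| = 20.166 knots.

20.2 knots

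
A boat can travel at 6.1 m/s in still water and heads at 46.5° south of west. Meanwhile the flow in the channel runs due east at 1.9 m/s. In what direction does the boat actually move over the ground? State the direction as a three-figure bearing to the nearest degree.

207°

Taking east as x and north as y: velocity relative to the water = (-4.199, -4.425) m/s; the water relative to ground = (1.900, 0.000) m/s.
Velocity relative to ground = (-4.199, -4.425) + (1.900, 0.000) = (-2.299, -4.425) m/s.
Bearing = atan2(-2.30, -4.42) = 207.45° clockwise from north.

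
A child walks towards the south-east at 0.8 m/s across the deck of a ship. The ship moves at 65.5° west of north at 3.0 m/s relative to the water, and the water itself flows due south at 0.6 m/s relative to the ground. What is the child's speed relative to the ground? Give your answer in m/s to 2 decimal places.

In east/north components (m/s): child relative to ship = (0.566, -0.566); ship relative to water = (-2.730, 1.244); water relative to ground = (0.000, -0.600).
Sum = (-2.164, 0.078) m/s.
Speed = |(-2.164, 0.078)| = 2.166 m/s.

2.17 m/s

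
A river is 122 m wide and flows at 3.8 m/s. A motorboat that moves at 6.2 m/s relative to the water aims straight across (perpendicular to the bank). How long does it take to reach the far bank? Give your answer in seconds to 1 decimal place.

The component of the motorboat's velocity perpendicular to the bank is 6.2 m/s.
The flow acts along the bank and has no component across it.
Time = 122 / 6.200 = 19.677 s.

19.7 s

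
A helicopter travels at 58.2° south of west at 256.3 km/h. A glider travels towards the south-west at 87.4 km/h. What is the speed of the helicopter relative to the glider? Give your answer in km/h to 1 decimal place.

Taking east as x and north as y: helicopter velocity = (-135.059, -217.827) km/h; glider velocity = (-61.801, -61.801) km/h.
Velocity of helicopter relative to glider = (-135.059, -217.827) − (-61.801, -61.801) = (-73.258, -156.026) km/h.
Magnitude = |(-73.258, -156.026)| = 172.369 km/h.

172.4 km/h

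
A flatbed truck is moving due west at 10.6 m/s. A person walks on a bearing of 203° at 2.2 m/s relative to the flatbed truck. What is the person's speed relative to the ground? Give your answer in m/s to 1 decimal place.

Taking east as x and north as y: flatbed truck velocity = (-10.600, 0.000) m/s; person velocity relative to flatbed truck = (-0.860, -2.025) m/s.
Velocity relative to ground = (-10.600, 0.000) + (-0.860, -2.025) = (-11.460, -2.025) m/s.
Speed = |(-11.460, -2.025)| = 11.637 m/s.

11.6 m/s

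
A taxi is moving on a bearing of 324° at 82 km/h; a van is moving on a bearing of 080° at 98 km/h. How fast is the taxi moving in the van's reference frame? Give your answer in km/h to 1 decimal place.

Taking east as x and north as y: taxi velocity = (-48.198, 66.339) km/h; van velocity = (96.511, 17.018) km/h.
Velocity of taxi relative to van = (-48.198, 66.339) − (96.511, 17.018) = (-144.710, 49.322) km/h.
Magnitude = |(-144.710, 49.322)| = 152.884 km/h.

152.9 km/h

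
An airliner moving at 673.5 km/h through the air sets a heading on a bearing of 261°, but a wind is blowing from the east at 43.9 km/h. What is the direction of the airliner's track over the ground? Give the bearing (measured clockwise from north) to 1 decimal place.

Taking east as x and north as y: velocity relative to the air = (-665.208, -105.359) km/h; the air relative to ground = (-43.900, 0.000) km/h.
Velocity relative to ground = (-665.208, -105.359) + (-43.900, 0.000) = (-709.108, -105.359) km/h.
Bearing = atan2(-709.11, -105.36) = 261.55° clockwise from north.

261.5°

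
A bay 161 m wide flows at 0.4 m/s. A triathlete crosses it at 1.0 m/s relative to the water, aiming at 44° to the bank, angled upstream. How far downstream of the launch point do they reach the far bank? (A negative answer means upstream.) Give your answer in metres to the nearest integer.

-74 m

Perpendicular speed = 0.695 m/s; crossing time = 161 / 0.695 = 231.769 s.
Net downstream speed = -0.319 m/s.
Drift = -0.319 × 231.769 = -74.013 m (upstream).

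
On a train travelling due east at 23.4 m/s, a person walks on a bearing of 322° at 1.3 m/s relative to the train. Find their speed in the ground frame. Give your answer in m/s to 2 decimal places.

Taking east as x and north as y: train velocity = (23.400, 0.000) m/s; person velocity relative to train = (-0.800, 1.024) m/s.
Velocity relative to ground = (23.400, 0.000) + (-0.800, 1.024) = (22.600, 1.024) m/s.
Speed = |(22.600, 1.024)| = 22.623 m/s.

22.62 m/s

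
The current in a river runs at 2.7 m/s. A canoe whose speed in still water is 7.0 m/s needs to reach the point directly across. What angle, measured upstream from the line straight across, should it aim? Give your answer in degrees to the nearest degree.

23°

To cancel the current, the upstream component of the canoe's velocity must equal the flow: 7.0 sin θ = 2.7.
sin θ = 2.7 / 7.0 = 0.3857.
θ = arcsin(0.3857) = 22.688°.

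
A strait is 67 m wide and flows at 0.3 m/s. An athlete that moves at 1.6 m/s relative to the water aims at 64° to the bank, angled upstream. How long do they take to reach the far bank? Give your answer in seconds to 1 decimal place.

The component of the athlete's velocity perpendicular to the bank is 1.6 × sin 64° = 1.438 m/s.
The current is parallel to the bank, so it does not affect the crossing time.
Time = 67 / 1.438 = 46.590 s.

46.6 s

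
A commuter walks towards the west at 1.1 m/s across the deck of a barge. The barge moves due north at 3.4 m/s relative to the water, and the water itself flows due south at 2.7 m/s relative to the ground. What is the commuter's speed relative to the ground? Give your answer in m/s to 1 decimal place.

1.3 m/s

In east/north components (m/s): commuter relative to barge = (-1.100, 0.000); barge relative to water = (0.000, 3.400); water relative to ground = (0.000, -2.700).
Sum = (-1.100, 0.700) m/s.
Speed = |(-1.100, 0.700)| = 1.304 m/s.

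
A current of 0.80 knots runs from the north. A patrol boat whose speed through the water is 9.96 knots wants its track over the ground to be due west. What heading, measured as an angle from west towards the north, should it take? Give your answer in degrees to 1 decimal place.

4.6°

The current pushes perpendicular to the desired track; the heading must have a component into the current equal to 0.80 knots: 9.96 sin θ = 0.80.
sin θ = 0.0803, so θ = 4.607°.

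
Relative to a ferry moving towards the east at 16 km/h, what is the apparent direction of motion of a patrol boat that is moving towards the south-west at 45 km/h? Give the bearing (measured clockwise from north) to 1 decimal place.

Taking east as x and north as y: patrol boat velocity = (-31.820, -31.820) km/h; ferry velocity = (16.000, 0.000) km/h.
Velocity of patrol boat relative to ferry = (-31.820, -31.820) − (16.000, 0.000) = (-47.820, -31.820) km/h.
Bearing = atan2(-47.82, -31.82) = 236.36° clockwise from north.

236.4°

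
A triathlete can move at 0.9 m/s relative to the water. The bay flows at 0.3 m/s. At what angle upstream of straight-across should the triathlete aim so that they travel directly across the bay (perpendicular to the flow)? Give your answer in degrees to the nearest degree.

To cancel the current, the upstream component of the triathlete's velocity must equal the flow: 0.9 sin θ = 0.3.
sin θ = 0.3 / 0.9 = 0.3333.
θ = arcsin(0.3333) = 19.471°.

19°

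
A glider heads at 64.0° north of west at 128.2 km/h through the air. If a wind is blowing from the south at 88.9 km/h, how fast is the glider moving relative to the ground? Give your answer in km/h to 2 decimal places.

Taking east as x and north as y: velocity relative to the air = (-56.199, 115.225) km/h; the air relative to ground = (0.000, 88.900) km/h.
Velocity relative to ground = (-56.199, 115.225) + (0.000, 88.900) = (-56.199, 204.125) km/h.
Speed = |(-56.199, 204.125)| = 211.720 km/h.

211.72 km/h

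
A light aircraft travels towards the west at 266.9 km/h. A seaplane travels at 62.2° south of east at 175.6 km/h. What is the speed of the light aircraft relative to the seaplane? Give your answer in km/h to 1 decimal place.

Taking east as x and north as y: light aircraft velocity = (-266.900, 0.000) km/h; seaplane velocity = (81.897, -155.332) km/h.
Velocity of light aircraft relative to seaplane = (-266.900, 0.000) − (81.897, -155.332) = (-348.797, 155.332) km/h.
Magnitude = |(-348.797, 155.332)| = 381.822 km/h.

381.8 km/h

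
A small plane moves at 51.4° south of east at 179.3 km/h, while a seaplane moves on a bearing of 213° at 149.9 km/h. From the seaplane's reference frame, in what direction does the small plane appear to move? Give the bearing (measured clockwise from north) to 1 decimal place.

094.3°

Taking east as x and north as y: small plane velocity = (111.862, -140.127) km/h; seaplane velocity = (-81.641, -125.717) km/h.
Velocity of small plane relative to seaplane = (111.862, -140.127) − (-81.641, -125.717) = (193.503, -14.410) km/h.
Bearing = atan2(193.50, -14.41) = 94.26° clockwise from north.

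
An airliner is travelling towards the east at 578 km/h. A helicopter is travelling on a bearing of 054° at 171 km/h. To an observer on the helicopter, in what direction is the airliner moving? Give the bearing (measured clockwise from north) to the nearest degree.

103°

Taking east as x and north as y: airliner velocity = (578.000, 0.000) km/h; helicopter velocity = (138.342, 100.511) km/h.
Velocity of airliner relative to helicopter = (578.000, 0.000) − (138.342, 100.511) = (439.658, -100.511) km/h.
Bearing = atan2(439.66, -100.51) = 102.88° clockwise from north.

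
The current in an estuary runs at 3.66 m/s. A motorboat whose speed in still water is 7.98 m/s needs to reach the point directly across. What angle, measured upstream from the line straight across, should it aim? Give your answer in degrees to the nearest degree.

27°

To cancel the current, the upstream component of the motorboat's velocity must equal the flow: 7.98 sin θ = 3.66.
sin θ = 3.66 / 7.98 = 0.4586.
θ = arcsin(0.4586) = 27.300°.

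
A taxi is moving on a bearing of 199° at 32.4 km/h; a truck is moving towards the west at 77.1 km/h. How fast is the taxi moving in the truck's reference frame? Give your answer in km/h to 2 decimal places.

73.26 km/h

Taking east as x and north as y: taxi velocity = (-10.548, -30.635) km/h; truck velocity = (-77.100, 0.000) km/h.
Velocity of taxi relative to truck = (-10.548, -30.635) − (-77.100, 0.000) = (66.552, -30.635) km/h.
Magnitude = |(66.552, -30.635)| = 73.264 km/h.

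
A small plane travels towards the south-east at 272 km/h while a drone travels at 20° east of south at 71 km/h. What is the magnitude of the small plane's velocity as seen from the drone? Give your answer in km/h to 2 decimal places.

209.81 km/h

Taking east as x and north as y: small plane velocity = (192.333, -192.333) km/h; drone velocity = (24.283, -66.718) km/h.
Velocity of small plane relative to drone = (192.333, -192.333) − (24.283, -66.718) = (168.050, -125.615) km/h.
Magnitude = |(168.050, -125.615)| = 209.809 km/h.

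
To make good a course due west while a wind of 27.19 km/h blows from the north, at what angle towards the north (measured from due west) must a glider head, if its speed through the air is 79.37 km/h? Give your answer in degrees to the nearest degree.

20°

The wind pushes perpendicular to the desired track; the heading must have a component into the wind equal to 27.19 km/h: 79.37 sin θ = 27.19.
sin θ = 0.3426, so θ = 20.034°.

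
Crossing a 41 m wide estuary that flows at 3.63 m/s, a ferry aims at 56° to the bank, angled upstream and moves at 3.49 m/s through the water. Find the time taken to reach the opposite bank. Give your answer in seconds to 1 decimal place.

14.2 s

The component of the ferry's velocity perpendicular to the bank is 3.49 × sin 56° = 2.893 m/s.
The flow acts along the bank and has no component across it.
Time = 41 / 2.893 = 14.170 s.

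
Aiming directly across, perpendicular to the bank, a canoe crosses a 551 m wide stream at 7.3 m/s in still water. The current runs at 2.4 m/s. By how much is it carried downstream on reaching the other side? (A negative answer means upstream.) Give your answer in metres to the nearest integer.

181 m

Perpendicular speed = 7.300 m/s; crossing time = 551 / 7.300 = 75.479 s.
Net downstream speed = 2.400 m/s.
Drift = 2.400 × 75.479 = 181.151 m (downstream).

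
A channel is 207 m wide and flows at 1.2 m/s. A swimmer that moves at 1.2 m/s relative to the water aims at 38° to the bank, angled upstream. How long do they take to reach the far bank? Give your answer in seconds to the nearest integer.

280 s

The component of the swimmer's velocity perpendicular to the bank is 1.2 × sin 38° = 0.739 m/s.
The current is parallel to the bank, so it does not affect the crossing time.
Time = 207 / 0.739 = 280.186 s.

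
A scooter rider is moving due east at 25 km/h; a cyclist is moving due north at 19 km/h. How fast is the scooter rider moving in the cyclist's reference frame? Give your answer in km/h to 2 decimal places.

Taking east as x and north as y: scooter rider velocity = (25.000, 0.000) km/h; cyclist velocity = (0.000, 19.000) km/h.
Velocity of scooter rider relative to cyclist = (25.000, 0.000) − (0.000, 19.000) = (25.000, -19.000) km/h.
Magnitude = |(25.000, -19.000)| = 31.401 km/h.

31.40 km/h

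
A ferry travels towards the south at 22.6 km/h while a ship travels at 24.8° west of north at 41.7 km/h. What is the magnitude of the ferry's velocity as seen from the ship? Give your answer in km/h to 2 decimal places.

62.93 km/h

Taking east as x and north as y: ferry velocity = (0.000, -22.600) km/h; ship velocity = (-17.491, 37.854) km/h.
Velocity of ferry relative to ship = (0.000, -22.600) − (-17.491, 37.854) = (17.491, -60.454) km/h.
Magnitude = |(17.491, -60.454)| = 62.934 km/h.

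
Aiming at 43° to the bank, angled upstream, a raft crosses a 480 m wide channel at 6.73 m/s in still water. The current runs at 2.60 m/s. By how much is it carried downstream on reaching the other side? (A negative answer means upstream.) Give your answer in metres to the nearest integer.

Perpendicular speed = 4.590 m/s; crossing time = 480 / 4.590 = 104.579 s.
Net downstream speed = -2.322 m/s.
Drift = -2.322 × 104.579 = -242.833 m (upstream).

-243 m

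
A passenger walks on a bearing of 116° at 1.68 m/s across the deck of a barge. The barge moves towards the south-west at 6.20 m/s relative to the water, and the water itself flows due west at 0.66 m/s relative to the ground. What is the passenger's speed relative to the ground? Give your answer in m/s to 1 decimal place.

6.2 m/s

In east/north components (m/s): passenger relative to barge = (1.510, -0.736); barge relative to water = (-4.384, -4.384); water relative to ground = (-0.660, 0.000).
Sum = (-3.534, -5.121) m/s.
Speed = |(-3.534, -5.121)| = 6.222 m/s.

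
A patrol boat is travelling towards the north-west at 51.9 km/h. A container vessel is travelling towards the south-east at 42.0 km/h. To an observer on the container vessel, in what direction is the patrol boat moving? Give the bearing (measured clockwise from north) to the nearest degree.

315°

Taking east as x and north as y: patrol boat velocity = (-36.699, 36.699) km/h; container vessel velocity = (29.698, -29.698) km/h.
Velocity of patrol boat relative to container vessel = (-36.699, 36.699) − (29.698, -29.698) = (-66.397, 66.397) km/h.
Bearing = atan2(-66.40, 66.40) = 315.00° clockwise from north.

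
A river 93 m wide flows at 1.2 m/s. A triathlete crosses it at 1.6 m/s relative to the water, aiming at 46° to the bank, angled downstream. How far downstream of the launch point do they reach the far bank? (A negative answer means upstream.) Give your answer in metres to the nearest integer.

187 m

Perpendicular speed = 1.151 m/s; crossing time = 93 / 1.151 = 80.803 s.
Net downstream speed = 2.311 m/s.
Drift = 2.311 × 80.803 = 186.773 m (downstream).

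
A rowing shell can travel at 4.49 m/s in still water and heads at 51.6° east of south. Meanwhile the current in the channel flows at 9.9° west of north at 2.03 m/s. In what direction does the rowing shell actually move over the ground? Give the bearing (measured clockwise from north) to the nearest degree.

104°

Taking east as x and north as y: velocity relative to the water = (3.519, -2.789) m/s; the water relative to ground = (-0.349, 2.000) m/s.
Velocity relative to ground = (3.519, -2.789) + (-0.349, 2.000) = (3.170, -0.789) m/s.
Bearing = atan2(3.17, -0.79) = 103.98° clockwise from north.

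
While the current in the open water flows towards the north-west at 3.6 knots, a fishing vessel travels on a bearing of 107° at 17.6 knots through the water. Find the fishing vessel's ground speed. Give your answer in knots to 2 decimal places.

Taking east as x and north as y: velocity relative to the water = (16.831, -5.146) knots; the water relative to ground = (-2.546, 2.546) knots.
Velocity relative to ground = (16.831, -5.146) + (-2.546, 2.546) = (14.285, -2.600) knots.
Speed = |(14.285, -2.600)| = 14.520 knots.

14.52 knots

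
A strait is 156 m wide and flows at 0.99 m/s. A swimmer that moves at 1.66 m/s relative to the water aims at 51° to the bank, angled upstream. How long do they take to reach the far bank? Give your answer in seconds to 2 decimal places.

The component of the swimmer's velocity perpendicular to the bank is 1.66 × sin 51° = 1.290 m/s.
Only the cross-stream component determines the crossing time; the current contributes nothing perpendicular to the bank.
Time = 156 / 1.290 = 120.924 s.

120.92 s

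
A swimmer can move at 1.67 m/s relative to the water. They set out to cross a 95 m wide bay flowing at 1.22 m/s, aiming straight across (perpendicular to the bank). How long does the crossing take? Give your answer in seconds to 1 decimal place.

56.9 s

The component of the swimmer's velocity perpendicular to the bank is 1.67 m/s.
The flow acts along the bank and has no component across it.
Time = 95 / 1.670 = 56.886 s.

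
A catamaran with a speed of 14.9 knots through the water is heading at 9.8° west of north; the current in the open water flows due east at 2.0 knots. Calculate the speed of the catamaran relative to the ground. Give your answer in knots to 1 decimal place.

Taking east as x and north as y: velocity relative to the water = (-2.536, 14.683) knots; the water relative to ground = (2.000, 0.000) knots.
Velocity relative to ground = (-2.536, 14.683) + (2.000, 0.000) = (-0.536, 14.683) knots.
Speed = |(-0.536, 14.683)| = 14.692 knots.

14.7 knots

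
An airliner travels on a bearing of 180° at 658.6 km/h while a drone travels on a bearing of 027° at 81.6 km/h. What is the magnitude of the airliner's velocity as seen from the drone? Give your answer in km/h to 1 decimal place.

Taking east as x and north as y: airliner velocity = (0.000, -658.600) km/h; drone velocity = (37.046, 72.706) km/h.
Velocity of airliner relative to drone = (0.000, -658.600) − (37.046, 72.706) = (-37.046, -731.306) km/h.
Magnitude = |(-37.046, -731.306)| = 732.244 km/h.

732.2 km/h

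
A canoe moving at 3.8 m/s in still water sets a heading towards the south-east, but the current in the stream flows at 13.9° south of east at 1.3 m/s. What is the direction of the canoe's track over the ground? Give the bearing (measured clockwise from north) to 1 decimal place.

127.2°

Taking east as x and north as y: velocity relative to the water = (2.687, -2.687) m/s; the water relative to ground = (1.262, -0.312) m/s.
Velocity relative to ground = (2.687, -2.687) + (1.262, -0.312) = (3.949, -2.999) m/s.
Bearing = atan2(3.95, -3.00) = 127.22° clockwise from north.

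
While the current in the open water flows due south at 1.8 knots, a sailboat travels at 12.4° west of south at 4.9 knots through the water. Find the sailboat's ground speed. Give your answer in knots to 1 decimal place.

Taking east as x and north as y: velocity relative to the water = (-1.052, -4.786) knots; the water relative to ground = (0.000, -1.800) knots.
Velocity relative to ground = (-1.052, -4.786) + (0.000, -1.800) = (-1.052, -6.586) knots.
Speed = |(-1.052, -6.586)| = 6.669 knots.

6.7 knots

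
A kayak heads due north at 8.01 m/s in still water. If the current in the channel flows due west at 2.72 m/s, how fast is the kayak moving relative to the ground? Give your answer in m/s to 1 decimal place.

Taking east as x and north as y: velocity relative to the water = (0.000, 8.010) m/s; the water relative to ground = (-2.720, 0.000) m/s.
Velocity relative to ground = (0.000, 8.010) + (-2.720, 0.000) = (-2.720, 8.010) m/s.
Speed = |(-2.720, 8.010)| = 8.459 m/s.

8.5 m/s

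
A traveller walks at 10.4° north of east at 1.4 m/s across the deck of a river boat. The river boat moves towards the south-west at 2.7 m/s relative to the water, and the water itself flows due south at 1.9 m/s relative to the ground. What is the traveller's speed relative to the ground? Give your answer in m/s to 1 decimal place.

In east/north components (m/s): traveller relative to river boat = (1.377, 0.253); river boat relative to water = (-1.909, -1.909); water relative to ground = (0.000, -1.900).
Sum = (-0.532, -3.556) m/s.
Speed = |(-0.532, -3.556)| = 3.596 m/s.

3.6 m/s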